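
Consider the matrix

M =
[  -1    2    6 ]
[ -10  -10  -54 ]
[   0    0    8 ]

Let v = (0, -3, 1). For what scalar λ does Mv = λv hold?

8

Compute Mv: M·(0, -3, 1) = (0, -24, 8).
Since Mv = λv, compare component 2: -24 = λ·-3, so λ = 8.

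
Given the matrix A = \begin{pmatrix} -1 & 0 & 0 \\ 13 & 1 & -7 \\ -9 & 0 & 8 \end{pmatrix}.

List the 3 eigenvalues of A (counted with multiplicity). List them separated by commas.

Set up det(sI - A) = 0.
Expanding along the first row, p(s) = s^3 - 8s^2 - s + 8.
Try s = -1: p(-1) = 0, so -1 is a root.
Dividing by (s + 1) leaves s^2 - 9s + 8.
The quadratic factors as (s - 1)·(s - 8).
Eigenvalues: -1, 1, 8.

-1, 1, 8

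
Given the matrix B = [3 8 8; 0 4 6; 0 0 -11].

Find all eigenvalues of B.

B is upper triangular, so its eigenvalues are the diagonal entries.
Diagonal: 3, 4, -11.

-11, 3, 4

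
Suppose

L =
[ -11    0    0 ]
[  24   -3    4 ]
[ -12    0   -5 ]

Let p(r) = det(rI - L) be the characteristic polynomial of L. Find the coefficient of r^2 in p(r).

The coefficient of r^2 of det(rI - L) is −trace(L).
trace(L) = (-11) + (-3) + (-5) = -19, so the coefficient is 19.

19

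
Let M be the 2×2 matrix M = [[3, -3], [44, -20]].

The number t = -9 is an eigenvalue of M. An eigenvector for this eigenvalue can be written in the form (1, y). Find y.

We need (M + 9I)v = 0.
M + 9I = [[12, -3], [44, -11]].
Row 1: (12)·1 + (-3)·y = 0
Row 2: (44)·1 + (-11)·y = 0
Solving gives y = 4.
Check: M·(1, 4) = (-9, -36) = -9·(1, 4).

4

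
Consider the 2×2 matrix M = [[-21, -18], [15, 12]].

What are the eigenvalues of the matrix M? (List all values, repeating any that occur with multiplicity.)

det(M - λI) = (-21 - λ)(12 - λ) - (-18)·(15) = λ^2 + 9λ + 18.
This factors as (λ + 6)·(λ + 3) = 0.
Eigenvalues: -6, -3.

-6, -3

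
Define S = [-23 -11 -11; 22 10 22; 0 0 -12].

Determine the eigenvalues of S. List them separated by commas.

-12, -12, -1

Set up det(rI - S) = 0.
Expanding along the first row, p(r) = r^3 + 25r^2 + 168r + 144.
Rational-root test: r = -1 gives p(-1) = 0.
Factor out (r + 1): p(r) = (r + 1)·(r^2 + 24r + 144).
The quadratic factor is (r + 12)^2.
Eigenvalues: -12, -12, -1.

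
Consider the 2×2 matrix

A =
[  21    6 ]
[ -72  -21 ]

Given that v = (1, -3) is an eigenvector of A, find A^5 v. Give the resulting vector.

First find the eigenvalue: Av = (3, -9) = 3·(1, -3), so λ = 3.
Then A^5 v = λ^5·v = 3^5·(1, -3) = 243·(1, -3) = (243, -729).

(243, -729)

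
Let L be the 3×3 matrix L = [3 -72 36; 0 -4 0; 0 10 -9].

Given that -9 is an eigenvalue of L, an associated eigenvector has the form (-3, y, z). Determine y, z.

0, 1

We need (L + 9I)v = 0.
L + 9I = [[12, -72, 36], [0, 5, 0], [0, 10, 0]].
Row 1: (12)·-3 + (-72)·y + (36)·z = 0
Row 2: (0)·-3 + (5)·y + (0)·z = 0
Row 3: (0)·-3 + (10)·y + (0)·z = 0
Solving gives y = 0, z = 1.
Check: L·(-3, 0, 1) = (27, 0, -9) = -9·(-3, 0, 1).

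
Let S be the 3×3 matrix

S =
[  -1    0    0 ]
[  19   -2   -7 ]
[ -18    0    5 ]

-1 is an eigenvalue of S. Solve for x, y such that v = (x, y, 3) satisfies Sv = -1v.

1, -2

We need (S + 1I)v = 0.
S + 1I = [[0, 0, 0], [19, -1, -7], [-18, 0, 6]].
Row 1: (0)·x + (0)·y + (0)·3 = 0
Row 2: (19)·x + (-1)·y + (-7)·3 = 0
Row 3: (-18)·x + (0)·y + (6)·3 = 0
Solving gives x = 1, y = -2.
Check: S·(1, -2, 3) = (-1, 2, -3) = -1·(1, -2, 3).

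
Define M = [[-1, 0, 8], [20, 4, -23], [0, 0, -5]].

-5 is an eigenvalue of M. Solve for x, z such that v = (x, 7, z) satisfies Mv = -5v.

We need (M + 5I)v = 0.
M + 5I = [[4, 0, 8], [20, 9, -23], [0, 0, 0]].
Row 1: (4)·x + (0)·7 + (8)·z = 0
Row 2: (20)·x + (9)·7 + (-23)·z = 0
Row 3: (0)·x + (0)·7 + (0)·z = 0
Solving gives x = -2, z = 1.
Check: M·(-2, 7, 1) = (10, -35, -5) = -5·(-2, 7, 1).

-2, 1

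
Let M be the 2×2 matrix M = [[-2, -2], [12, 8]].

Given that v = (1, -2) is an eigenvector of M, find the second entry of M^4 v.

-32

First find the eigenvalue: Mv = (2, -4) = 2·(1, -2), so λ = 2.
Then M^4 v = λ^4·v = 2^4·(1, -2) = 16·(1, -2) = (16, -32).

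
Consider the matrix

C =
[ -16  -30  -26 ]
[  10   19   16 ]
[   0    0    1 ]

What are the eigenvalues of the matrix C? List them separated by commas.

-1, 1, 4

The characteristic polynomial is p(λ) = det(λI - C).
Expanding along the first row, p(λ) = λ^3 - 4λ^2 - λ + 4.
Try λ = 1: p(1) = 0, so 1 is a root.
Dividing by (λ - 1) leaves λ^2 - 3λ - 4.
The quadratic factors as (λ + 1)·(λ - 4).
Eigenvalues: -1, 1, 4.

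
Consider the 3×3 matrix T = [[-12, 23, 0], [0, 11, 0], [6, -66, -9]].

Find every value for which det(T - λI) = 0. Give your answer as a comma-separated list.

-12, -9, 11

The characteristic polynomial is p(t) = det(tI - T).
Expanding along the first row, p(t) = t^3 + 10t^2 - 123t - 1188.
Since p(-9) = 0, t = -9 is a root.
Factor out (t + 9): p(t) = (t + 9)·(t^2 + t - 132).
The quadratic factors as (t + 12)·(t - 11).
Eigenvalues: -12, -9, 11.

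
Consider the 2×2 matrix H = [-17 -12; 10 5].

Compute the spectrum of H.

det(H - λI) = (-17 - λ)(5 - λ) - (-12)·(10) = λ^2 + 12λ + 35.
This factors as (λ + 7)·(λ + 5) = 0.
Eigenvalues: -7, -5.

-7, -5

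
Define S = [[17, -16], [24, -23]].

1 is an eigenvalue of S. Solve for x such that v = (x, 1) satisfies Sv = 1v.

We need (S - 1I)v = 0.
S - 1I = [[16, -16], [24, -24]].
Row 1: (16)·x + (-16)·1 = 0
Row 2: (24)·x + (-24)·1 = 0
Solving gives x = 1.
Check: S·(1, 1) = (1, 1) = 1·(1, 1).

1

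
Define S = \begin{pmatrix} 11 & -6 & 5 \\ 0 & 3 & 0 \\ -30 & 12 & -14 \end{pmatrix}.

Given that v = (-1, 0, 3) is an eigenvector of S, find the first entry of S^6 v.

-4096

First find the eigenvalue: Sv = (4, 0, -12) = -4·(-1, 0, 3), so λ = -4.
Then S^6 v = λ^6·v = (-4)^6·(-1, 0, 3) = 4096·(-1, 0, 3) = (-4096, 0, 12288).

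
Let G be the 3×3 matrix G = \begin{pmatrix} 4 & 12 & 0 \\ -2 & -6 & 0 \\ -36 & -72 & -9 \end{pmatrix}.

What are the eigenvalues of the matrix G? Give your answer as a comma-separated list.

-9, -2, 0

The characteristic polynomial is p(lambda) = det(lambda·I - G).
Expanding along the first row, p(lambda) = lambda^3 + 11·lambda^2 + 18·lambda.
Try lambda = -2: p(-2) = 0, so -2 is a root.
Dividing by (lambda + 2) leaves lambda^2 + 9·lambda.
The quadratic factors as (lambda + 9)·lambda.
Eigenvalues: -9, -2, 0.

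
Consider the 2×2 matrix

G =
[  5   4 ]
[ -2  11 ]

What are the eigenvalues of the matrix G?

7, 9

det(G - sI) = (5 - s)(11 - s) - (4)·(-2) = s^2 - 16s + 63.
This factors as (s - 7)·(s - 9) = 0.
Eigenvalues: 7, 9.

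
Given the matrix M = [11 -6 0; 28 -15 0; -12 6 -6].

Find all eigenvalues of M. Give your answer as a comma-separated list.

Set up det(μI - M) = 0.
Cofactor expansion gives p(μ) = μ^3 + 10μ^2 + 27μ + 18.
Rational-root test: μ = -3 gives p(-3) = 0.
Factor out (μ + 3): p(μ) = (μ + 3)·(μ^2 + 7μ + 6).
The quadratic factors as (μ + 6)·(μ + 1).
Eigenvalues: -6, -3, -1.

-6, -3, -1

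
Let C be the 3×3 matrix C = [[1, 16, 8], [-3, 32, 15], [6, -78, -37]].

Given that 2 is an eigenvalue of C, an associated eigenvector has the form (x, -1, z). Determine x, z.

0, 2

We need (C - 2I)v = 0.
C - 2I = [[-1, 16, 8], [-3, 30, 15], [6, -78, -39]].
Row 1: (-1)·x + (16)·-1 + (8)·z = 0
Row 2: (-3)·x + (30)·-1 + (15)·z = 0
Row 3: (6)·x + (-78)·-1 + (-39)·z = 0
Solving gives x = 0, z = 2.
Check: C·(0, -1, 2) = (0, -2, 4) = 2·(0, -1, 2).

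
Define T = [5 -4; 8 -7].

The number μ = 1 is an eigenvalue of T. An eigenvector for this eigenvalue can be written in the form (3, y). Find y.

We need (T - 1I)v = 0.
T - 1I = [[4, -4], [8, -8]].
Row 1: (4)·3 + (-4)·y = 0
Row 2: (8)·3 + (-8)·y = 0
Solving gives y = 3.
Check: T·(3, 3) = (3, 3) = 1·(3, 3).

3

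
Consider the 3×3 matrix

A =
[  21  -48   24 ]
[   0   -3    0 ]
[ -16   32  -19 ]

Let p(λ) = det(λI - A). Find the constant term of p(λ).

p(λ) = λ^3 + λ^2 - 21λ - 45.
The constant term is -45.

-45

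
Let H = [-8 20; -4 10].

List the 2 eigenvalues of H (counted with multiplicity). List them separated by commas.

0, 2

det(H - lambda·I) = (-8 - lambda)(10 - lambda) - (20)·(-4) = lambda^2 - 2·lambda.
This factors as lambda·(lambda - 2) = 0.
Eigenvalues: 0, 2.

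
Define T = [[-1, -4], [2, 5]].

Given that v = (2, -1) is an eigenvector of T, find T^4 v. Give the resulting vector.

(2, -1)

First find the eigenvalue: Tv = (2, -1) = 1·(2, -1), so λ = 1.
Then T^4 v = λ^4·v = 1^4·(2, -1) = 1·(2, -1) = (2, -1).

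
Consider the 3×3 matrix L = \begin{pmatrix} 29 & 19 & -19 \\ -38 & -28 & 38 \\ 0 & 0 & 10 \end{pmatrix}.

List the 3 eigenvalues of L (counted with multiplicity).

Set up det(lambda·I - L) = 0.
Expanding the 3×3 determinant: p(lambda) = lambda^3 - 11·lambda^2 - 80·lambda + 900.
Since p(-9) = 0, lambda = -9 is a root.
Dividing by (lambda + 9) leaves lambda^2 - 20·lambda + 100.
The quadratic factor is (lambda - 10)^2.
Eigenvalues: -9, 10, 10.

-9, 10, 10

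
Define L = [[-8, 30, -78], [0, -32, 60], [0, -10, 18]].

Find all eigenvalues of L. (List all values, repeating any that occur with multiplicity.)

The characteristic polynomial is p(s) = det(sI - L).
Expanding the 3×3 determinant: p(s) = s^3 + 22s^2 + 136s + 192.
Rational-root test: s = -2 gives p(-2) = 0.
Dividing by (s + 2) leaves s^2 + 20s + 96.
The quadratic factors as (s + 12)·(s + 8).
Eigenvalues: -12, -8, -2.

-12, -8, -2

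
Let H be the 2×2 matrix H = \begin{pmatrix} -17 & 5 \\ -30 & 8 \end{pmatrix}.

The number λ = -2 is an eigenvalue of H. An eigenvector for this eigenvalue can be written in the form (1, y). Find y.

We need (H + 2I)v = 0.
H + 2I = [[-15, 5], [-30, 10]].
Row 1: (-15)·1 + (5)·y = 0
Row 2: (-30)·1 + (10)·y = 0
Solving gives y = 3.
Check: H·(1, 3) = (-2, -6) = -2·(1, 3).

3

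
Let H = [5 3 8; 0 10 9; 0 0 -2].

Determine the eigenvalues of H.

H is upper triangular, so its eigenvalues are the diagonal entries.
Diagonal: 5, 10, -2.

-2, 5, 10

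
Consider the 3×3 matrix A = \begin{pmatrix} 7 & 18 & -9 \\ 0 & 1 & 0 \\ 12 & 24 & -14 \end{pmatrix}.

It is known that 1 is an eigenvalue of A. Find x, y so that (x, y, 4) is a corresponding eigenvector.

3, 1

We need (A - 1I)v = 0.
A - 1I = [[6, 18, -9], [0, 0, 0], [12, 24, -15]].
Row 1: (6)·x + (18)·y + (-9)·4 = 0
Row 2: (0)·x + (0)·y + (0)·4 = 0
Row 3: (12)·x + (24)·y + (-15)·4 = 0
Solving gives x = 3, y = 1.
Check: A·(3, 1, 4) = (3, 1, 4) = 1·(3, 1, 4).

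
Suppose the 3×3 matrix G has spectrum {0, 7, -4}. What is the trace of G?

3

trace(G) is the sum of the eigenvalues: (0) + (7) + (-4) = 3.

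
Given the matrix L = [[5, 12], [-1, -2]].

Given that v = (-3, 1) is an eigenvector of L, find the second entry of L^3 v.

First find the eigenvalue: Lv = (-3, 1) = 1·(-3, 1), so λ = 1.
Then L^3 v = λ^3·v = 1^3·(-3, 1) = 1·(-3, 1) = (-3, 1).

1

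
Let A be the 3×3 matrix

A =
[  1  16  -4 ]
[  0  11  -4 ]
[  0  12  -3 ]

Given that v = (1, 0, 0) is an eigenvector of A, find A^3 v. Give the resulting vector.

(1, 0, 0)

First find the eigenvalue: Av = (1, 0, 0) = 1·(1, 0, 0), so λ = 1.
Then A^3 v = λ^3·v = 1^3·(1, 0, 0) = 1·(1, 0, 0) = (1, 0, 0).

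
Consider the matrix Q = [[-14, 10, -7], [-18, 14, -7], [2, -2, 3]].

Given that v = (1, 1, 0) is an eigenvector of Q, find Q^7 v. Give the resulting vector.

(-16384, -16384, 0)

First find the eigenvalue: Qv = (-4, -4, 0) = -4·(1, 1, 0), so λ = -4.
Then Q^7 v = λ^7·v = (-4)^7·(1, 1, 0) = -16384·(1, 1, 0) = (-16384, -16384, 0).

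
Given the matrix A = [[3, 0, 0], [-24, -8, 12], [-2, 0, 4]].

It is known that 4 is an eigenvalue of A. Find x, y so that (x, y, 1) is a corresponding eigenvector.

We need (A - 4I)v = 0.
A - 4I = [[-1, 0, 0], [-24, -12, 12], [-2, 0, 0]].
Row 1: (-1)·x + (0)·y + (0)·1 = 0
Row 2: (-24)·x + (-12)·y + (12)·1 = 0
Row 3: (-2)·x + (0)·y + (0)·1 = 0
Solving gives x = 0, y = 1.
Check: A·(0, 1, 1) = (0, 4, 4) = 4·(0, 1, 1).

0, 1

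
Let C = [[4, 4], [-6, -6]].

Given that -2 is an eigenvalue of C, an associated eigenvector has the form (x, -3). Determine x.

We need (C + 2I)v = 0.
C + 2I = [[6, 4], [-6, -4]].
Row 1: (6)·x + (4)·-3 = 0
Row 2: (-6)·x + (-4)·-3 = 0
Solving gives x = 2.
Check: C·(2, -3) = (-4, 6) = -2·(2, -3).

2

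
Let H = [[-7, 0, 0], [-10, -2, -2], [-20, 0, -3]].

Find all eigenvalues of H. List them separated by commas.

Compute the characteristic polynomial p(μ) = det(μI - H).
Expanding the 3×3 determinant: p(μ) = μ^3 + 12μ^2 + 41μ + 42.
Rational-root test: μ = -3 gives p(-3) = 0.
Dividing by (μ + 3) leaves μ^2 + 9μ + 14.
The quadratic factors as (μ + 7)·(μ + 2).
Eigenvalues: -7, -3, -2.

-7, -3, -2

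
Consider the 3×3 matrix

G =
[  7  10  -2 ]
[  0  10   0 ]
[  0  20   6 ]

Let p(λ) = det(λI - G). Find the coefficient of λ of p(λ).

p(λ) = λ^3 - 23λ^2 + 172λ - 420.
The coefficient of λ is 172.

172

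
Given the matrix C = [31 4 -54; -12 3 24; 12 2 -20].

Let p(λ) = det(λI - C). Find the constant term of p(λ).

p(λ) = λ^3 - 14λ^2 + 61λ - 84.
The constant term is -84.

-84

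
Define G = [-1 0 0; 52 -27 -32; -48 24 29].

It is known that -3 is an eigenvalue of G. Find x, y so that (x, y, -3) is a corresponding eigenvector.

0, 4

We need (G + 3I)v = 0.
G + 3I = [[2, 0, 0], [52, -24, -32], [-48, 24, 32]].
Row 1: (2)·x + (0)·y + (0)·-3 = 0
Row 2: (52)·x + (-24)·y + (-32)·-3 = 0
Row 3: (-48)·x + (24)·y + (32)·-3 = 0
Solving gives x = 0, y = 4.
Check: G·(0, 4, -3) = (0, -12, 9) = -3·(0, 4, -3).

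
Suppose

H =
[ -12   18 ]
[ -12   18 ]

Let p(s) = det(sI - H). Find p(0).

p(0) = det(0·I − H) = det(−H) = (−1)^2·det(H).
det(H) = 0, so p(0) = 0.

0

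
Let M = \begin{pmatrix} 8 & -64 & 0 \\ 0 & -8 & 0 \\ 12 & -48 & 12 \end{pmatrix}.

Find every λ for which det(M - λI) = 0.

Set up det(λI - M) = 0.
Expanding along the first row, p(λ) = λ^3 - 12λ^2 - 64λ + 768.
Since p(-8) = 0, λ = -8 is a root.
Factor out (λ + 8): p(λ) = (λ + 8)·(λ^2 - 20λ + 96).
The quadratic factors as (λ - 8)·(λ - 12).
Eigenvalues: -8, 8, 12.

-8, 8, 12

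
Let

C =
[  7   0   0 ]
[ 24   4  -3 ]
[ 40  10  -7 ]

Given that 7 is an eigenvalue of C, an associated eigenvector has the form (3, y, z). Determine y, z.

We need (C - 7I)v = 0.
C - 7I = [[0, 0, 0], [24, -3, -3], [40, 10, -14]].
Row 1: (0)·3 + (0)·y + (0)·z = 0
Row 2: (24)·3 + (-3)·y + (-3)·z = 0
Row 3: (40)·3 + (10)·y + (-14)·z = 0
Solving gives y = 9, z = 15.
Check: C·(3, 9, 15) = (21, 63, 105) = 7·(3, 9, 15).

9, 15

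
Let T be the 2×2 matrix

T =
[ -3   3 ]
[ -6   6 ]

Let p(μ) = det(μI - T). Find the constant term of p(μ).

p(μ) = μ^2 - 3μ.
The constant term is 0.

0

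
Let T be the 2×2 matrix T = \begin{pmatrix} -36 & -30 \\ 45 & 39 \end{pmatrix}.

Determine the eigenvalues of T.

-6, 9

det(T - rI) = (-36 - r)(39 - r) - (-30)·(45) = r^2 - 3r - 54.
This factors as (r + 6)·(r - 9) = 0.
Eigenvalues: -6, 9.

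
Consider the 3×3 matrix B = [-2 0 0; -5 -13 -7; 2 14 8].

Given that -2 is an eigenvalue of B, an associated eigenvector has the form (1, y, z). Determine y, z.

-3, 4

We need (B + 2I)v = 0.
B + 2I = [[0, 0, 0], [-5, -11, -7], [2, 14, 10]].
Row 1: (0)·1 + (0)·y + (0)·z = 0
Row 2: (-5)·1 + (-11)·y + (-7)·z = 0
Row 3: (2)·1 + (14)·y + (10)·z = 0
Solving gives y = -3, z = 4.
Check: B·(1, -3, 4) = (-2, 6, -8) = -2·(1, -3, 4).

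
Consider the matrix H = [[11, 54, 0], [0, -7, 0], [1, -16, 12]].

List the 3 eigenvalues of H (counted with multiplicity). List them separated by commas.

The characteristic polynomial is p(lambda) = det(lambda·I - H).
Expanding the 3×3 determinant: p(lambda) = lambda^3 - 16·lambda^2 - 29·lambda + 924.
Try lambda = 11: p(11) = 0, so 11 is a root.
Dividing by (lambda - 11) leaves lambda^2 - 5·lambda - 84.
The quadratic factors as (lambda + 7)·(lambda - 12).
Eigenvalues: -7, 11, 12.

-7, 11, 12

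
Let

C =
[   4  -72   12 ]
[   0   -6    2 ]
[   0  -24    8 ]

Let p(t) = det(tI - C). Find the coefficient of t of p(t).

8

p(t) = t^3 - 6t^2 + 8t.
The coefficient of t is 8.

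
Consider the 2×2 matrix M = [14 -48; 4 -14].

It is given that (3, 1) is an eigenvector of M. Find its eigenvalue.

-2

Compute Mv: M·(3, 1) = (-6, -2).
Since Mv = λv, compare component 1: -6 = λ·3, so λ = -2.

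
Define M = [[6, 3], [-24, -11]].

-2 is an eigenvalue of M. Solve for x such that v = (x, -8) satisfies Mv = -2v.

We need (M + 2I)v = 0.
M + 2I = [[8, 3], [-24, -9]].
Row 1: (8)·x + (3)·-8 = 0
Row 2: (-24)·x + (-9)·-8 = 0
Solving gives x = 3.
Check: M·(3, -8) = (-6, 16) = -2·(3, -8).

3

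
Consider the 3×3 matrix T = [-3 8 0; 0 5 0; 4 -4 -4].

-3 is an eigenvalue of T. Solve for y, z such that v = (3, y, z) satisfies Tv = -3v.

0, 12

We need (T + 3I)v = 0.
T + 3I = [[0, 8, 0], [0, 8, 0], [4, -4, -1]].
Row 1: (0)·3 + (8)·y + (0)·z = 0
Row 2: (0)·3 + (8)·y + (0)·z = 0
Row 3: (4)·3 + (-4)·y + (-1)·z = 0
Solving gives y = 0, z = 12.
Check: T·(3, 0, 12) = (-9, 0, -36) = -3·(3, 0, 12).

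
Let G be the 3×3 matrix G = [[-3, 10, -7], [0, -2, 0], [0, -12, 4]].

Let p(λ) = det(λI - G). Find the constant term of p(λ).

p(λ) = λ^3 + λ^2 - 14λ - 24.
The constant term is -24.

-24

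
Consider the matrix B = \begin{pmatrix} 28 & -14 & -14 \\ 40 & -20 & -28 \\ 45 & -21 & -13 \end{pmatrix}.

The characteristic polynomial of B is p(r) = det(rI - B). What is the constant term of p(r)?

-336

p(r) = r^3 + 5r^2 - 62r - 336.
The constant term is -336.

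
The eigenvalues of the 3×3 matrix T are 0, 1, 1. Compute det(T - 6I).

-150

If T has eigenvalues 0, 1, 1, then T - 6I has eigenvalues -6, -5, -5.
det(T - 6I) = (-6) · (-5) · (-5) = -150.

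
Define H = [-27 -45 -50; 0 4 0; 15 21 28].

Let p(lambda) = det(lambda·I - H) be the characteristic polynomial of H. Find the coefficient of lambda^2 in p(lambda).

-5

The coefficient of lambda^2 of det(lambda·I - H) is −trace(H).
trace(H) = (-27) + (4) + (28) = 5, so the coefficient is -5.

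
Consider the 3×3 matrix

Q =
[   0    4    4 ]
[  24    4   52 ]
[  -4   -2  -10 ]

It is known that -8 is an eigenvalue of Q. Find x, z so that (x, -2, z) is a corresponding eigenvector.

1, 0

We need (Q + 8I)v = 0.
Q + 8I = [[8, 4, 4], [24, 12, 52], [-4, -2, -2]].
Row 1: (8)·x + (4)·-2 + (4)·z = 0
Row 2: (24)·x + (12)·-2 + (52)·z = 0
Row 3: (-4)·x + (-2)·-2 + (-2)·z = 0
Solving gives x = 1, z = 0.
Check: Q·(1, -2, 0) = (-8, 16, 0) = -8·(1, -2, 0).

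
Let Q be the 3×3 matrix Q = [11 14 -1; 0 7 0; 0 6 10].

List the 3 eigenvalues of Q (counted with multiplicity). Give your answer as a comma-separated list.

7, 10, 11

Set up det(rI - Q) = 0.
Expanding along the first row, p(r) = r^3 - 28r^2 + 257r - 770.
Try r = 11: p(11) = 0, so 11 is a root.
Factor out (r - 11): p(r) = (r - 11)·(r^2 - 17r + 70).
The quadratic factors as (r - 7)·(r - 10).
Eigenvalues: 7, 10, 11.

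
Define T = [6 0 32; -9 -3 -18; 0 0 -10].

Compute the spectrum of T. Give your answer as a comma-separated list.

Compute the characteristic polynomial p(s) = det(sI - T).
Cofactor expansion gives p(s) = s^3 + 7s^2 - 48s - 180.
Try s = -3: p(-3) = 0, so -3 is a root.
Factor out (s + 3): p(s) = (s + 3)·(s^2 + 4s - 60).
The quadratic factors as (s + 10)·(s - 6).
Eigenvalues: -10, -3, 6.

-10, -3, 6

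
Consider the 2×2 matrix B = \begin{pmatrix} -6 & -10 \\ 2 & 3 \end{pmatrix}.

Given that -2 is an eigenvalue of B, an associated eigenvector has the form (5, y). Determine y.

-2

We need (B + 2I)v = 0.
B + 2I = [[-4, -10], [2, 5]].
Row 1: (-4)·5 + (-10)·y = 0
Row 2: (2)·5 + (5)·y = 0
Solving gives y = -2.
Check: B·(5, -2) = (-10, 4) = -2·(5, -2).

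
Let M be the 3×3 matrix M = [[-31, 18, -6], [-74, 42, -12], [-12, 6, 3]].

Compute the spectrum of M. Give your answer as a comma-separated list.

3, 5, 6

Compute the characteristic polynomial p(s) = det(sI - M).
Expanding the 3×3 determinant: p(s) = s^3 - 14s^2 + 63s - 90.
Try s = 3: p(3) = 0, so 3 is a root.
Dividing by (s - 3) leaves s^2 - 11s + 30.
The quadratic factors as (s - 5)·(s - 6).
Eigenvalues: 3, 5, 6.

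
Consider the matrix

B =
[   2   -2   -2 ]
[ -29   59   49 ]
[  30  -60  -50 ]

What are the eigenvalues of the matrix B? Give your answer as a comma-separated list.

Compute the characteristic polynomial p(r) = det(rI - B).
Cofactor expansion gives p(r) = r^3 - 11r^2 + 10r.
Try r = 0: p(0) = 0, so 0 is a root.
Dividing by r leaves r^2 - 11r + 10.
The quadratic factors as (r - 1)·(r - 10).
Eigenvalues: 0, 1, 10.

0, 1, 10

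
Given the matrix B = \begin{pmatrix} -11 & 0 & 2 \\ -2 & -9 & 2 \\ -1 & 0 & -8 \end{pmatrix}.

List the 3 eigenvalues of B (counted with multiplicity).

-10, -9, -9

Compute the characteristic polynomial p(s) = det(sI - B).
Cofactor expansion gives p(s) = s^3 + 28s^2 + 261s + 810.
Since p(-10) = 0, s = -10 is a root.
Factor out (s + 10): p(s) = (s + 10)·(s^2 + 18s + 81).
The quadratic factor is (s + 9)^2.
Eigenvalues: -10, -9, -9.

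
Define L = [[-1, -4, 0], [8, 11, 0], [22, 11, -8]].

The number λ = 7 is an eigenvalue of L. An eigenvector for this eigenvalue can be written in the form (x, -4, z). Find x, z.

We need (L - 7I)v = 0.
L - 7I = [[-8, -4, 0], [8, 4, 0], [22, 11, -15]].
Row 1: (-8)·x + (-4)·-4 + (0)·z = 0
Row 2: (8)·x + (4)·-4 + (0)·z = 0
Row 3: (22)·x + (11)·-4 + (-15)·z = 0
Solving gives x = 2, z = 0.
Check: L·(2, -4, 0) = (14, -28, 0) = 7·(2, -4, 0).

2, 0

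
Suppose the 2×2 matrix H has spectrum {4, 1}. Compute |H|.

4

det(H) is the product of the eigenvalues: (4) · (1) = 4.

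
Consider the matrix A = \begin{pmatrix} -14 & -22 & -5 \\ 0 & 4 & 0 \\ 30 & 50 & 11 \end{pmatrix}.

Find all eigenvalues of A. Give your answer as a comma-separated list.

Set up det(λI - A) = 0.
Expanding along the first row, p(λ) = λ^3 - λ^2 - 16λ + 16.
Try λ = 1: p(1) = 0, so 1 is a root.
Factor out (λ - 1): p(λ) = (λ - 1)·(λ^2 - 16).
The quadratic factors as (λ + 4)·(λ - 4).
Eigenvalues: -4, 1, 4.

-4, 1, 4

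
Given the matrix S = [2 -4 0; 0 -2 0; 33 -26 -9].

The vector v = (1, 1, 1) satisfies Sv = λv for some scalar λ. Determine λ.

Compute Sv: S·(1, 1, 1) = (-2, -2, -2).
Since Sv = λv, compare component 1: -2 = λ·1, so λ = -2.

-2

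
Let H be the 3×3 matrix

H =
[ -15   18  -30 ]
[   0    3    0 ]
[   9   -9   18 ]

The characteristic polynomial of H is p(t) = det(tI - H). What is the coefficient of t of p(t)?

p(t) = t^3 - 6t^2 + 9t.
The coefficient of t is 9.

9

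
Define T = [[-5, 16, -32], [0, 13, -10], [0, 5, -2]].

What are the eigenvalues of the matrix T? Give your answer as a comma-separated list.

Compute the characteristic polynomial p(μ) = det(μI - T).
Cofactor expansion gives p(μ) = μ^3 - 6μ^2 - 31μ + 120.
Since p(3) = 0, μ = 3 is a root.
Dividing by (μ - 3) leaves μ^2 - 3μ - 40.
The quadratic factors as (μ + 5)·(μ - 8).
Eigenvalues: -5, 3, 8.

-5, 3, 8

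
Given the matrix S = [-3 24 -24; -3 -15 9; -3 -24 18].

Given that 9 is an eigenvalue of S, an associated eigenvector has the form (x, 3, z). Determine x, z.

We need (S - 9I)v = 0.
S - 9I = [[-12, 24, -24], [-3, -24, 9], [-3, -24, 9]].
Row 1: (-12)·x + (24)·3 + (-24)·z = 0
Row 2: (-3)·x + (-24)·3 + (9)·z = 0
Row 3: (-3)·x + (-24)·3 + (9)·z = 0
Solving gives x = -6, z = 6.
Check: S·(-6, 3, 6) = (-54, 27, 54) = 9·(-6, 3, 6).

-6, 6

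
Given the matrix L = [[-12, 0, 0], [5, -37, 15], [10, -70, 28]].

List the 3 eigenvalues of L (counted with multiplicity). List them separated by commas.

-12, -7, -2

Compute the characteristic polynomial p(lambda) = det(lambda·I - L).
Cofactor expansion gives p(lambda) = lambda^3 + 21·lambda^2 + 122·lambda + 168.
Try lambda = -2: p(-2) = 0, so -2 is a root.
Factor out (lambda + 2): p(lambda) = (lambda + 2)·(lambda^2 + 19·lambda + 84).
The quadratic factors as (lambda + 12)·(lambda + 7).
Eigenvalues: -12, -7, -2.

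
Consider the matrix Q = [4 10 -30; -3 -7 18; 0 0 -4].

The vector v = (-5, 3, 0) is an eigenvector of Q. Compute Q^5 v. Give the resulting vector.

(160, -96, 0)

First find the eigenvalue: Qv = (10, -6, 0) = -2·(-5, 3, 0), so λ = -2.
Then Q^5 v = λ^5·v = (-2)^5·(-5, 3, 0) = -32·(-5, 3, 0) = (160, -96, 0).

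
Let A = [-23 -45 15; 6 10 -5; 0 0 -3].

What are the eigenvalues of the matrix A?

-8, -5, -3

Compute the characteristic polynomial p(λ) = det(λI - A).
Cofactor expansion gives p(λ) = λ^3 + 16λ^2 + 79λ + 120.
Rational-root test: λ = -3 gives p(-3) = 0.
Factor out (λ + 3): p(λ) = (λ + 3)·(λ^2 + 13λ + 40).
The quadratic factors as (λ + 8)·(λ + 5).
Eigenvalues: -8, -5, -3.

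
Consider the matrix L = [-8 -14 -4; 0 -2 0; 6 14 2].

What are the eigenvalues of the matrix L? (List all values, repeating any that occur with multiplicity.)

Set up det(tI - L) = 0.
Cofactor expansion gives p(t) = t^3 + 8t^2 + 20t + 16.
Rational-root test: t = -2 gives p(-2) = 0.
Dividing by (t + 2) leaves t^2 + 6t + 8.
The quadratic factors as (t + 4)·(t + 2).
Eigenvalues: -4, -2, -2.

-4, -2, -2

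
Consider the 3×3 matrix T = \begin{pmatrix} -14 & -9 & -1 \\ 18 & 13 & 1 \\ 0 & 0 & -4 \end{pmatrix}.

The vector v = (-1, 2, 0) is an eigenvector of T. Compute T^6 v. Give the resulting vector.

(-4096, 8192, 0)

First find the eigenvalue: Tv = (-4, 8, 0) = 4·(-1, 2, 0), so λ = 4.
Then T^6 v = λ^6·v = 4^6·(-1, 2, 0) = 4096·(-1, 2, 0) = (-4096, 8192, 0).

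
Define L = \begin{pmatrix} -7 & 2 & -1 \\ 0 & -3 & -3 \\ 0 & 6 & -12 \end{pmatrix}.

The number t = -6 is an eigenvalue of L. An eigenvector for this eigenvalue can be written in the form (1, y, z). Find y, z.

We need (L + 6I)v = 0.
L + 6I = [[-1, 2, -1], [0, 3, -3], [0, 6, -6]].
Row 1: (-1)·1 + (2)·y + (-1)·z = 0
Row 2: (0)·1 + (3)·y + (-3)·z = 0
Row 3: (0)·1 + (6)·y + (-6)·z = 0
Solving gives y = 1, z = 1.
Check: L·(1, 1, 1) = (-6, -6, -6) = -6·(1, 1, 1).

1, 1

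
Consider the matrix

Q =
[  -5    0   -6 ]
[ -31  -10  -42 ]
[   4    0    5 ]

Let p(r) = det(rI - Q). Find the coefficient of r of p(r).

-1

p(r) = r^3 + 10r^2 - r - 10.
The coefficient of r is -1.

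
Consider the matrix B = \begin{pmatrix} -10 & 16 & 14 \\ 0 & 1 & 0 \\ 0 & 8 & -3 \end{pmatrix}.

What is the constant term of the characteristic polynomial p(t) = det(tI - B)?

-30

p(0) = det(0·I − B) = det(−B) = (−1)^3·det(B).
det(B) = 30, so p(0) = -30.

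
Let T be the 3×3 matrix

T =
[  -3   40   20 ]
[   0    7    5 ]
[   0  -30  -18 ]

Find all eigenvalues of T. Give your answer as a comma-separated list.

-8, -3, -3

Set up det(sI - T) = 0.
Expanding the 3×3 determinant: p(s) = s^3 + 14s^2 + 57s + 72.
Try s = -8: p(-8) = 0, so -8 is a root.
Factor out (s + 8): p(s) = (s + 8)·(s^2 + 6s + 9).
The quadratic factor is (s + 3)^2.
Eigenvalues: -8, -3, -3.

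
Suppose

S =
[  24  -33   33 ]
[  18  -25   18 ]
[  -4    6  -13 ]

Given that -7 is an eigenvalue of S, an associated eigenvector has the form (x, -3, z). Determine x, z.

We need (S + 7I)v = 0.
S + 7I = [[31, -33, 33], [18, -18, 18], [-4, 6, -6]].
Row 1: (31)·x + (-33)·-3 + (33)·z = 0
Row 2: (18)·x + (-18)·-3 + (18)·z = 0
Row 3: (-4)·x + (6)·-3 + (-6)·z = 0
Solving gives x = 0, z = -3.
Check: S·(0, -3, -3) = (0, 21, 21) = -7·(0, -3, -3).

0, -3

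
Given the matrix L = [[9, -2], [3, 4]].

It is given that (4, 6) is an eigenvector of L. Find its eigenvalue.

Compute Lv: L·(4, 6) = (24, 36).
Since Lv = λv, compare component 1: 24 = λ·4, so λ = 6.

6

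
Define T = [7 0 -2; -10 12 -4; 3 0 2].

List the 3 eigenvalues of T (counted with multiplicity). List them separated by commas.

Set up det(sI - T) = 0.
Cofactor expansion gives p(s) = s^3 - 21s^2 + 128s - 240.
Rational-root test: s = 5 gives p(5) = 0.
Dividing by (s - 5) leaves s^2 - 16s + 48.
The quadratic factors as (s - 4)·(s - 12).
Eigenvalues: 4, 5, 12.

4, 5, 12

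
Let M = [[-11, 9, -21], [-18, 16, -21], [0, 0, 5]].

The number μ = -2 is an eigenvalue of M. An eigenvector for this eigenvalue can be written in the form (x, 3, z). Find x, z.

3, 0

We need (M + 2I)v = 0.
M + 2I = [[-9, 9, -21], [-18, 18, -21], [0, 0, 7]].
Row 1: (-9)·x + (9)·3 + (-21)·z = 0
Row 2: (-18)·x + (18)·3 + (-21)·z = 0
Row 3: (0)·x + (0)·3 + (7)·z = 0
Solving gives x = 3, z = 0.
Check: M·(3, 3, 0) = (-6, -6, 0) = -2·(3, 3, 0).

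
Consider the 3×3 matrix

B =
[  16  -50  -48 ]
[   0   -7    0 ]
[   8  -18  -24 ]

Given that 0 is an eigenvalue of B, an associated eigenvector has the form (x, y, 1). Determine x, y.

We need (B)v = 0.
B = [[16, -50, -48], [0, -7, 0], [8, -18, -24]].
Row 1: (16)·x + (-50)·y + (-48)·1 = 0
Row 2: (0)·x + (-7)·y + (0)·1 = 0
Row 3: (8)·x + (-18)·y + (-24)·1 = 0
Solving gives x = 3, y = 0.
Check: B·(3, 0, 1) = (0, 0, 0) = 0·(3, 0, 1).

3, 0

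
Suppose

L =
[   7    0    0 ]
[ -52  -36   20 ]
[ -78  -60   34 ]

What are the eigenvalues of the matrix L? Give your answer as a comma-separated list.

-6, 4, 7

Compute the characteristic polynomial p(t) = det(tI - L).
Expanding along the first row, p(t) = t^3 - 5t^2 - 38t + 168.
Try t = 4: p(4) = 0, so 4 is a root.
Factor out (t - 4): p(t) = (t - 4)·(t^2 - t - 42).
The quadratic factors as (t + 6)·(t - 7).
Eigenvalues: -6, 4, 7.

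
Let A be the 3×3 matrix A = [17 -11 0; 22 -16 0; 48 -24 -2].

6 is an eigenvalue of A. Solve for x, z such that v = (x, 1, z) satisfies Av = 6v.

1, 3

We need (A - 6I)v = 0.
A - 6I = [[11, -11, 0], [22, -22, 0], [48, -24, -8]].
Row 1: (11)·x + (-11)·1 + (0)·z = 0
Row 2: (22)·x + (-22)·1 + (0)·z = 0
Row 3: (48)·x + (-24)·1 + (-8)·z = 0
Solving gives x = 1, z = 3.
Check: A·(1, 1, 3) = (6, 6, 18) = 6·(1, 1, 3).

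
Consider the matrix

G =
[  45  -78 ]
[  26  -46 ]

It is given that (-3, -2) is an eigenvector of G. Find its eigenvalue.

-7

Compute Gv: G·(-3, -2) = (21, 14).
Since Gv = λv, compare component 1: 21 = λ·-3, so λ = -7.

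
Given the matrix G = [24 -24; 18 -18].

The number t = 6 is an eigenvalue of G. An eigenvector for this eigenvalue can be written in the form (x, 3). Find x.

4

We need (G - 6I)v = 0.
G - 6I = [[18, -24], [18, -24]].
Row 1: (18)·x + (-24)·3 = 0
Row 2: (18)·x + (-24)·3 = 0
Solving gives x = 4.
Check: G·(4, 3) = (24, 18) = 6·(4, 3).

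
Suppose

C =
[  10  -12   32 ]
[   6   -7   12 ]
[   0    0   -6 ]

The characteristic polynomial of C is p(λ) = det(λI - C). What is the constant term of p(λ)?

p(λ) = λ^3 + 3λ^2 - 16λ + 12.
The constant term is 12.

12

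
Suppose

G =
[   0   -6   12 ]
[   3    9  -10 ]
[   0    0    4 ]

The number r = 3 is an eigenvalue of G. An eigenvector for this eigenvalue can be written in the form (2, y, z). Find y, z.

-1, 0

We need (G - 3I)v = 0.
G - 3I = [[-3, -6, 12], [3, 6, -10], [0, 0, 1]].
Row 1: (-3)·2 + (-6)·y + (12)·z = 0
Row 2: (3)·2 + (6)·y + (-10)·z = 0
Row 3: (0)·2 + (0)·y + (1)·z = 0
Solving gives y = -1, z = 0.
Check: G·(2, -1, 0) = (6, -3, 0) = 3·(2, -1, 0).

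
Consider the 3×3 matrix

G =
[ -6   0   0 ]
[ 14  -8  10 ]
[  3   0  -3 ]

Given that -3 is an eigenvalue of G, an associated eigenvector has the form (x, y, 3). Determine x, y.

0, 6

We need (G + 3I)v = 0.
G + 3I = [[-3, 0, 0], [14, -5, 10], [3, 0, 0]].
Row 1: (-3)·x + (0)·y + (0)·3 = 0
Row 2: (14)·x + (-5)·y + (10)·3 = 0
Row 3: (3)·x + (0)·y + (0)·3 = 0
Solving gives x = 0, y = 6.
Check: G·(0, 6, 3) = (0, -18, -9) = -3·(0, 6, 3).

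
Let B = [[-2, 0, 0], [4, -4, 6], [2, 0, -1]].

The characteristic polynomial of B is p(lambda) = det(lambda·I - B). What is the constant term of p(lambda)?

8

p(lambda) = lambda^3 + 7·lambda^2 + 14·lambda + 8.
The constant term is 8.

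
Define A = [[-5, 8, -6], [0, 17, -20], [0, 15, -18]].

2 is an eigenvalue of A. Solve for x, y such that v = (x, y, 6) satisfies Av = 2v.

We need (A - 2I)v = 0.
A - 2I = [[-7, 8, -6], [0, 15, -20], [0, 15, -20]].
Row 1: (-7)·x + (8)·y + (-6)·6 = 0
Row 2: (0)·x + (15)·y + (-20)·6 = 0
Row 3: (0)·x + (15)·y + (-20)·6 = 0
Solving gives x = 4, y = 8.
Check: A·(4, 8, 6) = (8, 16, 12) = 2·(4, 8, 6).

4, 8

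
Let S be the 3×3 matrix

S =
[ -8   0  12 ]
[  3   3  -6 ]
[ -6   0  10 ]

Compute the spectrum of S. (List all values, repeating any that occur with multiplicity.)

-2, 3, 4

The characteristic polynomial is p(λ) = det(λI - S).
Expanding along the first row, p(λ) = λ^3 - 5λ^2 - 2λ + 24.
Rational-root test: λ = -2 gives p(-2) = 0.
Factor out (λ + 2): p(λ) = (λ + 2)·(λ^2 - 7λ + 12).
The quadratic factors as (λ - 3)·(λ - 4).
Eigenvalues: -2, 3, 4.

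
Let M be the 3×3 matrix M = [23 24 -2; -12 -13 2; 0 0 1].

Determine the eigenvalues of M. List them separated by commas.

The characteristic polynomial is p(μ) = det(μI - M).
Cofactor expansion gives p(μ) = μ^3 - 11μ^2 - μ + 11.
Since p(1) = 0, μ = 1 is a root.
Dividing by (μ - 1) leaves μ^2 - 10μ - 11.
The quadratic factors as (μ + 1)·(μ - 11).
Eigenvalues: -1, 1, 11.

-1, 1, 11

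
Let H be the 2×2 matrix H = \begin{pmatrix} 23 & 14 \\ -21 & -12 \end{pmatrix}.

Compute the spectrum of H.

det(H - tI) = (23 - t)(-12 - t) - (14)·(-21) = t^2 - 11t + 18.
This factors as (t - 2)·(t - 9) = 0.
Eigenvalues: 2, 9.

2, 9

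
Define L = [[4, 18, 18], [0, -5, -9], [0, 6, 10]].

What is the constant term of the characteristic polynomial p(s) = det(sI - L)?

-16

p(0) = det(0·I − L) = det(−L) = (−1)^3·det(L).
det(L) = 16, so p(0) = -16.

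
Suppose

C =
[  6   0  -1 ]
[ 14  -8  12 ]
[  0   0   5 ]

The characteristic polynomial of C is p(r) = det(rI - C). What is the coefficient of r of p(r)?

-58

p(r) = r^3 - 3r^2 - 58r + 240.
The coefficient of r is -58.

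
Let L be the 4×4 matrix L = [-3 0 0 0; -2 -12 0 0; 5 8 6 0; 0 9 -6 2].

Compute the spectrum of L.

-12, -3, 2, 6

L is lower triangular, so its eigenvalues are the diagonal entries.
Diagonal: -3, -12, 6, 2.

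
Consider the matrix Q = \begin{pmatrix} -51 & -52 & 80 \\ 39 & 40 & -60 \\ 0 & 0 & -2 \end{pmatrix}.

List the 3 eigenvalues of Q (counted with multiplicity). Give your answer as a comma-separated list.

-12, -2, 1

The characteristic polynomial is p(μ) = det(μI - Q).
Cofactor expansion gives p(μ) = μ^3 + 13μ^2 + 10μ - 24.
Since p(-2) = 0, μ = -2 is a root.
Dividing by (μ + 2) leaves μ^2 + 11μ - 12.
The quadratic factors as (μ + 12)·(μ - 1).
Eigenvalues: -12, -2, 1.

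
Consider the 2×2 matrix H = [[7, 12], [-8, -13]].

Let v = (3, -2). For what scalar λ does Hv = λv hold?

-1

Compute Hv: H·(3, -2) = (-3, 2).
Since Hv = λv, compare component 1: -3 = λ·3, so λ = -1.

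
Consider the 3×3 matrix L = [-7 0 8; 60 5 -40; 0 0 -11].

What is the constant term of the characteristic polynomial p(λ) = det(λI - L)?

-385

p(0) = det(0·I − L) = det(−L) = (−1)^3·det(L).
det(L) = 385, so p(0) = -385.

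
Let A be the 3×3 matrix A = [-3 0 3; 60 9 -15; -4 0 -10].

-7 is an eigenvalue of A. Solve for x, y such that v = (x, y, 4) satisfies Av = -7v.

-3, 15

We need (A + 7I)v = 0.
A + 7I = [[4, 0, 3], [60, 16, -15], [-4, 0, -3]].
Row 1: (4)·x + (0)·y + (3)·4 = 0
Row 2: (60)·x + (16)·y + (-15)·4 = 0
Row 3: (-4)·x + (0)·y + (-3)·4 = 0
Solving gives x = -3, y = 15.
Check: A·(-3, 15, 4) = (21, -105, -28) = -7·(-3, 15, 4).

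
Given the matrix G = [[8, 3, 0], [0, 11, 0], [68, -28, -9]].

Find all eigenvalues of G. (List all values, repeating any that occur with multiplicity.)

Compute the characteristic polynomial p(r) = det(rI - G).
Cofactor expansion gives p(r) = r^3 - 10r^2 - 83r + 792.
Try r = 11: p(11) = 0, so 11 is a root.
Factor out (r - 11): p(r) = (r - 11)·(r^2 + r - 72).
The quadratic factors as (r + 9)·(r - 8).
Eigenvalues: -9, 8, 11.

-9, 8, 11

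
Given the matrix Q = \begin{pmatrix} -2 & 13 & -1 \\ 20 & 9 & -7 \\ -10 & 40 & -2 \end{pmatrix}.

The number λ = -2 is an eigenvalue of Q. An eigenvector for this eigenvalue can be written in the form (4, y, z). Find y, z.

1, 13

We need (Q + 2I)v = 0.
Q + 2I = [[0, 13, -1], [20, 11, -7], [-10, 40, 0]].
Row 1: (0)·4 + (13)·y + (-1)·z = 0
Row 2: (20)·4 + (11)·y + (-7)·z = 0
Row 3: (-10)·4 + (40)·y + (0)·z = 0
Solving gives y = 1, z = 13.
Check: Q·(4, 1, 13) = (-8, -2, -26) = -2·(4, 1, 13).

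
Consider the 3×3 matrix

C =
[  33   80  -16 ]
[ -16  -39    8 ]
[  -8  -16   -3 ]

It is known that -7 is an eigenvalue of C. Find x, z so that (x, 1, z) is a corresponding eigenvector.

We need (C + 7I)v = 0.
C + 7I = [[40, 80, -16], [-16, -32, 8], [-8, -16, 4]].
Row 1: (40)·x + (80)·1 + (-16)·z = 0
Row 2: (-16)·x + (-32)·1 + (8)·z = 0
Row 3: (-8)·x + (-16)·1 + (4)·z = 0
Solving gives x = -2, z = 0.
Check: C·(-2, 1, 0) = (14, -7, 0) = -7·(-2, 1, 0).

-2, 0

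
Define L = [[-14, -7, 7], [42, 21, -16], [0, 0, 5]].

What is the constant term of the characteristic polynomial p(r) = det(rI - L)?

0

p(0) = det(0·I − L) = det(−L) = (−1)^3·det(L).
det(L) = 0, so p(0) = 0.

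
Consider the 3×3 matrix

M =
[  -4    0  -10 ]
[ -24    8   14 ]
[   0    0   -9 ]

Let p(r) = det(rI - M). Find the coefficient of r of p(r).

p(r) = r^3 + 5r^2 - 68r - 288.
The coefficient of r is -68.

-68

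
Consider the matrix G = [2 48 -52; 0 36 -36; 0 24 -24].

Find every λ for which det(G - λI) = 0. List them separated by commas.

The characteristic polynomial is p(r) = det(rI - G).
Expanding along the first row, p(r) = r^3 - 14r^2 + 24r.
Rational-root test: r = 0 gives p(0) = 0.
Factor out r: p(r) = r·(r^2 - 14r + 24).
The quadratic factors as (r - 2)·(r - 12).
Eigenvalues: 0, 2, 12.

0, 2, 12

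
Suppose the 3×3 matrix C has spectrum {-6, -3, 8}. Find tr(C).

trace(C) is the sum of the eigenvalues: (-6) + (-3) + (8) = -1.

-1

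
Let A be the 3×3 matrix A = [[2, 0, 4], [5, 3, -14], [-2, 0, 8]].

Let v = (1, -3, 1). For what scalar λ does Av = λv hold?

Compute Av: A·(1, -3, 1) = (6, -18, 6).
Since Av = λv, compare component 1: 6 = λ·1, so λ = 6.

6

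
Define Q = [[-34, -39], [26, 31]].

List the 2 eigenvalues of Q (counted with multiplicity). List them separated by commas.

-8, 5

det(Q - rI) = (-34 - r)(31 - r) - (-39)·(26) = r^2 + 3r - 40.
This factors as (r + 8)·(r - 5) = 0.
Eigenvalues: -8, 5.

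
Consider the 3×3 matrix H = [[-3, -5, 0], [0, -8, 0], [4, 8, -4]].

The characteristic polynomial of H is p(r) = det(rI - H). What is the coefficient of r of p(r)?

68

p(r) = r^3 + 15r^2 + 68r + 96.
The coefficient of r is 68.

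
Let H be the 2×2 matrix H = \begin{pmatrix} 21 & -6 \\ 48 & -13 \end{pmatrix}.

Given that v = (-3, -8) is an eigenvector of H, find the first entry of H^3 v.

-375

First find the eigenvalue: Hv = (-15, -40) = 5·(-3, -8), so λ = 5.
Then H^3 v = λ^3·v = 5^3·(-3, -8) = 125·(-3, -8) = (-375, -1000).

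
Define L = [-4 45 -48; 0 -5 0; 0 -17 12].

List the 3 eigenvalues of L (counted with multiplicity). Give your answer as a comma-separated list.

-5, -4, 12

The characteristic polynomial is p(lambda) = det(lambda·I - L).
Cofactor expansion gives p(lambda) = lambda^3 - 3·lambda^2 - 88·lambda - 240.
Try lambda = 12: p(12) = 0, so 12 is a root.
Factor out (lambda - 12): p(lambda) = (lambda - 12)·(lambda^2 + 9·lambda + 20).
The quadratic factors as (lambda + 5)·(lambda + 4).
Eigenvalues: -5, -4, 12.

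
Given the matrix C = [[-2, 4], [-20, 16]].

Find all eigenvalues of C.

det(C - lambda·I) = (-2 - lambda)(16 - lambda) - (4)·(-20) = lambda^2 - 14·lambda + 48.
This factors as (lambda - 6)·(lambda - 8) = 0.
Eigenvalues: 6, 8.

6, 8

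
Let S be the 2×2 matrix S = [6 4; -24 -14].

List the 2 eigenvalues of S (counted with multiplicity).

-6, -2

det(S - μI) = (6 - μ)(-14 - μ) - (4)·(-24) = μ^2 + 8μ + 12.
This factors as (μ + 6)·(μ + 2) = 0.
Eigenvalues: -6, -2.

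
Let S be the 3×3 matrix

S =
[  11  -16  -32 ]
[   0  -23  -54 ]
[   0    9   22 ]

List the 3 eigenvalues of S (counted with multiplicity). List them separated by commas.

-5, 4, 11

The characteristic polynomial is p(r) = det(rI - S).
Cofactor expansion gives p(r) = r^3 - 10r^2 - 31r + 220.
Since p(11) = 0, r = 11 is a root.
Factor out (r - 11): p(r) = (r - 11)·(r^2 + r - 20).
The quadratic factors as (r + 5)·(r - 4).
Eigenvalues: -5, 4, 11.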